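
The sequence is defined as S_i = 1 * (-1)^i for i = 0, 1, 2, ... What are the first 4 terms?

This is a geometric sequence.
i=0: S_0 = 1 * (-1)^0 = 1
i=1: S_1 = 1 * (-1)^1 = -1
i=2: S_2 = 1 * (-1)^2 = 1
i=3: S_3 = 1 * (-1)^3 = -1
The first 4 terms are: [1, -1, 1, -1]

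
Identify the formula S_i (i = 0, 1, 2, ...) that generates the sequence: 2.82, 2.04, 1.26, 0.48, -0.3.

Check differences: 2.04 - 2.82 = -0.78
1.26 - 2.04 = -0.78
Common difference d = -0.78.
First term a = 2.82.
Formula: S_i = 2.82 - 0.78*i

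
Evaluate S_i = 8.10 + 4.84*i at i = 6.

S_6 = 8.1 + 4.84*6 = 8.1 + 29.04 = 37.14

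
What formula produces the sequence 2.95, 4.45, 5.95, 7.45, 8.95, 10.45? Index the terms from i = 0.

Check differences: 4.45 - 2.95 = 1.5
5.95 - 4.45 = 1.5
Common difference d = 1.5.
First term a = 2.95.
Formula: S_i = 2.95 + 1.50*i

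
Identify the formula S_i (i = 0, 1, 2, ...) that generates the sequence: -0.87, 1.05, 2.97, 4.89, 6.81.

Check differences: 1.05 - -0.87 = 1.92
2.97 - 1.05 = 1.92
Common difference d = 1.92.
First term a = -0.87.
Formula: S_i = -0.87 + 1.92*i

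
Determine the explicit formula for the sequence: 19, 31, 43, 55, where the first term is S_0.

Check differences: 31 - 19 = 12
43 - 31 = 12
Common difference d = 12.
First term a = 19.
Formula: S_i = 19 + 12*i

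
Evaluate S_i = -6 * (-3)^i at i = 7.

S_7 = -6 * (-3)^7 = -6 * -2187 = 13122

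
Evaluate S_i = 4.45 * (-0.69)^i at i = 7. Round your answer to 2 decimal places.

S_7 = 4.45 * (-0.69)^7 ≈ 4.45 * -0.0745 ≈ -0.33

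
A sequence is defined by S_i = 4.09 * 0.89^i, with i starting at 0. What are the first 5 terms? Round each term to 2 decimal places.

This is a geometric sequence.
i=0: S_0 = 4.09 * 0.89^0 = 4.09
i=1: S_1 = 4.09 * 0.89^1 ≈ 3.64
i=2: S_2 = 4.09 * 0.89^2 ≈ 3.24
i=3: S_3 = 4.09 * 0.89^3 ≈ 2.88
i=4: S_4 = 4.09 * 0.89^4 ≈ 2.57
The first 5 terms are: [4.09, 3.64, 3.24, 2.88, 2.57]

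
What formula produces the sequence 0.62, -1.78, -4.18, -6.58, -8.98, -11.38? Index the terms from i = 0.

Check differences: -1.78 - 0.62 = -2.4
-4.18 - -1.78 = -2.4
Common difference d = -2.4.
First term a = 0.62.
Formula: S_i = 0.62 - 2.40*i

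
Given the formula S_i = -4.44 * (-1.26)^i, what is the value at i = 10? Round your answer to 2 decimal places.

S_10 = -4.44 * (-1.26)^10 ≈ -4.44 * 10.0857 ≈ -44.78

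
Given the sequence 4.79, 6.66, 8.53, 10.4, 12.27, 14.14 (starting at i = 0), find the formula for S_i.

Check differences: 6.66 - 4.79 = 1.87
8.53 - 6.66 = 1.87
Common difference d = 1.87.
First term a = 4.79.
Formula: S_i = 4.79 + 1.87*i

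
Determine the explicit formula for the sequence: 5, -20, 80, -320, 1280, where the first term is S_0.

Check ratios: -20 / 5 = -4.0
Common ratio r = -4.
First term a = 5.
Formula: S_i = 5 * (-4)^i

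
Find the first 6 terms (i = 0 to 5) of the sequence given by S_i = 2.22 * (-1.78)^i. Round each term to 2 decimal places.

This is a geometric sequence.
i=0: S_0 = 2.22 * (-1.78)^0 = 2.22
i=1: S_1 = 2.22 * (-1.78)^1 ≈ -3.95
i=2: S_2 = 2.22 * (-1.78)^2 ≈ 7.03
i=3: S_3 = 2.22 * (-1.78)^3 ≈ -12.52
i=4: S_4 = 2.22 * (-1.78)^4 ≈ 22.29
i=5: S_5 = 2.22 * (-1.78)^5 ≈ -39.67
The first 6 terms are: [2.22, -3.95, 7.03, -12.52, 22.29, -39.67]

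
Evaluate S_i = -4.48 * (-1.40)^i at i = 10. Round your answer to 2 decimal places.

S_10 = -4.48 * (-1.4)^10 ≈ -4.48 * 28.9255 ≈ -129.59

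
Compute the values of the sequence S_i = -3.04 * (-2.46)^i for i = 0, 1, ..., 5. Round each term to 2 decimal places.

This is a geometric sequence.
i=0: S_0 = -3.04 * (-2.46)^0 = -3.04
i=1: S_1 = -3.04 * (-2.46)^1 ≈ 7.48
i=2: S_2 = -3.04 * (-2.46)^2 ≈ -18.4
i=3: S_3 = -3.04 * (-2.46)^3 ≈ 45.26
i=4: S_4 = -3.04 * (-2.46)^4 ≈ -111.33
i=5: S_5 = -3.04 * (-2.46)^5 ≈ 273.87
The first 6 terms are: [-3.04, 7.48, -18.4, 45.26, -111.33, 273.87]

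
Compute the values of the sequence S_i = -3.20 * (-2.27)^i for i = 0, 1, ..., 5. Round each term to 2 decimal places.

This is a geometric sequence.
i=0: S_0 = -3.2 * (-2.27)^0 = -3.2
i=1: S_1 = -3.2 * (-2.27)^1 ≈ 7.26
i=2: S_2 = -3.2 * (-2.27)^2 ≈ -16.49
i=3: S_3 = -3.2 * (-2.27)^3 ≈ 37.43
i=4: S_4 = -3.2 * (-2.27)^4 ≈ -84.97
i=5: S_5 = -3.2 * (-2.27)^5 ≈ 192.88
The first 6 terms are: [-3.2, 7.26, -16.49, 37.43, -84.97, 192.88]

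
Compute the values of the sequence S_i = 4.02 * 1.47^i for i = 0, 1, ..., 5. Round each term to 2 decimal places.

This is a geometric sequence.
i=0: S_0 = 4.02 * 1.47^0 = 4.02
i=1: S_1 = 4.02 * 1.47^1 ≈ 5.91
i=2: S_2 = 4.02 * 1.47^2 ≈ 8.69
i=3: S_3 = 4.02 * 1.47^3 ≈ 12.77
i=4: S_4 = 4.02 * 1.47^4 ≈ 18.77
i=5: S_5 = 4.02 * 1.47^5 ≈ 27.59
The first 6 terms are: [4.02, 5.91, 8.69, 12.77, 18.77, 27.59]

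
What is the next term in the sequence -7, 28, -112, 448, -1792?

Ratios: 28 / -7 = -4.0
This is a geometric sequence with common ratio r = -4.
Next term = -1792 * -4 = 7168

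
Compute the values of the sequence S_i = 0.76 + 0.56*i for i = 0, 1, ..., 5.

This is an arithmetic sequence.
i=0: S_0 = 0.76 + 0.56*0 = 0.76
i=1: S_1 = 0.76 + 0.56*1 = 1.32
i=2: S_2 = 0.76 + 0.56*2 = 1.88
i=3: S_3 = 0.76 + 0.56*3 = 2.44
i=4: S_4 = 0.76 + 0.56*4 = 3.0
i=5: S_5 = 0.76 + 0.56*5 = 3.56
The first 6 terms are: [0.76, 1.32, 1.88, 2.44, 3.0, 3.56]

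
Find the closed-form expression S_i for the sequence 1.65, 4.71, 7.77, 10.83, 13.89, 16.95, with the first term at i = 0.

Check differences: 4.71 - 1.65 = 3.06
7.77 - 4.71 = 3.06
Common difference d = 3.06.
First term a = 1.65.
Formula: S_i = 1.65 + 3.06*i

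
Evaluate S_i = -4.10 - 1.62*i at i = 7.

S_7 = -4.1 + -1.62*7 = -4.1 + -11.34 = -15.44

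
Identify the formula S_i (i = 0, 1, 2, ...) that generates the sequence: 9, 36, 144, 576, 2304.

Check ratios: 36 / 9 = 4.0
Common ratio r = 4.
First term a = 9.
Formula: S_i = 9 * 4^i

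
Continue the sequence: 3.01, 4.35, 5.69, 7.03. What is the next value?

Differences: 4.35 - 3.01 = 1.34
This is an arithmetic sequence with common difference d = 1.34.
Next term = 7.03 + 1.34 = 8.37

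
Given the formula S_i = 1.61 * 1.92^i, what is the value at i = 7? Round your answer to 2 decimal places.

S_7 = 1.61 * 1.92^7 ≈ 1.61 * 96.1853 ≈ 154.86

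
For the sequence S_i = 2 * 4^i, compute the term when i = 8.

S_8 = 2 * 4^8 = 2 * 65536 = 131072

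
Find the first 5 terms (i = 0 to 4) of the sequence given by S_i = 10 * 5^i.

This is a geometric sequence.
i=0: S_0 = 10 * 5^0 = 10
i=1: S_1 = 10 * 5^1 = 50
i=2: S_2 = 10 * 5^2 = 250
i=3: S_3 = 10 * 5^3 = 1250
i=4: S_4 = 10 * 5^4 = 6250
The first 5 terms are: [10, 50, 250, 1250, 6250]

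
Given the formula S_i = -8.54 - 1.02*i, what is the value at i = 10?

S_10 = -8.54 + -1.02*10 = -8.54 + -10.2 = -18.74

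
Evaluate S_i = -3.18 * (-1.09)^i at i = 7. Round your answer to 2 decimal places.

S_7 = -3.18 * (-1.09)^7 ≈ -3.18 * -1.828 ≈ 5.81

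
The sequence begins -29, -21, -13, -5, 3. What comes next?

Differences: -21 - -29 = 8
This is an arithmetic sequence with common difference d = 8.
Next term = 3 + 8 = 11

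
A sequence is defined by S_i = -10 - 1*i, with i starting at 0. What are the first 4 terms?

This is an arithmetic sequence.
i=0: S_0 = -10 + -1*0 = -10
i=1: S_1 = -10 + -1*1 = -11
i=2: S_2 = -10 + -1*2 = -12
i=3: S_3 = -10 + -1*3 = -13
The first 4 terms are: [-10, -11, -12, -13]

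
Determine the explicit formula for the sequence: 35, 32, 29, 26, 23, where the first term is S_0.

Check differences: 32 - 35 = -3
29 - 32 = -3
Common difference d = -3.
First term a = 35.
Formula: S_i = 35 - 3*i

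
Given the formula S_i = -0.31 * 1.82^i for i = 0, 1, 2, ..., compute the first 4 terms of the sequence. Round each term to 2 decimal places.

This is a geometric sequence.
i=0: S_0 = -0.31 * 1.82^0 = -0.31
i=1: S_1 = -0.31 * 1.82^1 ≈ -0.56
i=2: S_2 = -0.31 * 1.82^2 ≈ -1.03
i=3: S_3 = -0.31 * 1.82^3 ≈ -1.87
The first 4 terms are: [-0.31, -0.56, -1.03, -1.87]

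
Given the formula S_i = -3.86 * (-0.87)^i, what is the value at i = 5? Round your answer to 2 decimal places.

S_5 = -3.86 * (-0.87)^5 ≈ -3.86 * -0.4984 ≈ 1.92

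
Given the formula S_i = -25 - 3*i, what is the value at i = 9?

S_9 = -25 + -3*9 = -25 + -27 = -52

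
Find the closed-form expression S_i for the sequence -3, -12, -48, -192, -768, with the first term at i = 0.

Check ratios: -12 / -3 = 4.0
Common ratio r = 4.
First term a = -3.
Formula: S_i = -3 * 4^i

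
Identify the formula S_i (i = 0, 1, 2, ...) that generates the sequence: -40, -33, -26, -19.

Check differences: -33 - -40 = 7
-26 - -33 = 7
Common difference d = 7.
First term a = -40.
Formula: S_i = -40 + 7*i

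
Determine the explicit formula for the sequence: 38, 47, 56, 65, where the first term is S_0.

Check differences: 47 - 38 = 9
56 - 47 = 9
Common difference d = 9.
First term a = 38.
Formula: S_i = 38 + 9*i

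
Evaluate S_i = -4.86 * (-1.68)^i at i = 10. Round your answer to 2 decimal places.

S_10 = -4.86 * (-1.68)^10 ≈ -4.86 * 179.0989 ≈ -870.42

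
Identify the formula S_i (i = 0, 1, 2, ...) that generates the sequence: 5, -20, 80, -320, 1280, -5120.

Check ratios: -20 / 5 = -4.0
Common ratio r = -4.
First term a = 5.
Formula: S_i = 5 * (-4)^i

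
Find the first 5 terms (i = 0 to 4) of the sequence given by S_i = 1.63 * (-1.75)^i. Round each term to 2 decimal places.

This is a geometric sequence.
i=0: S_0 = 1.63 * (-1.75)^0 = 1.63
i=1: S_1 = 1.63 * (-1.75)^1 ≈ -2.85
i=2: S_2 = 1.63 * (-1.75)^2 ≈ 4.99
i=3: S_3 = 1.63 * (-1.75)^3 ≈ -8.74
i=4: S_4 = 1.63 * (-1.75)^4 ≈ 15.29
The first 5 terms are: [1.63, -2.85, 4.99, -8.74, 15.29]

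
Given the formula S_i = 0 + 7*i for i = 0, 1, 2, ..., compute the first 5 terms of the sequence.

This is an arithmetic sequence.
i=0: S_0 = 0 + 7*0 = 0
i=1: S_1 = 0 + 7*1 = 7
i=2: S_2 = 0 + 7*2 = 14
i=3: S_3 = 0 + 7*3 = 21
i=4: S_4 = 0 + 7*4 = 28
The first 5 terms are: [0, 7, 14, 21, 28]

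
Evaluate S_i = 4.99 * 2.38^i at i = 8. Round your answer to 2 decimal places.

S_8 = 4.99 * 2.38^8 ≈ 4.99 * 1029.4746 ≈ 5137.08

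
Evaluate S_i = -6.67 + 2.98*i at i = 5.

S_5 = -6.67 + 2.98*5 = -6.67 + 14.9 = 8.23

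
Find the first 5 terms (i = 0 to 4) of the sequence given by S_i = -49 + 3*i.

This is an arithmetic sequence.
i=0: S_0 = -49 + 3*0 = -49
i=1: S_1 = -49 + 3*1 = -46
i=2: S_2 = -49 + 3*2 = -43
i=3: S_3 = -49 + 3*3 = -40
i=4: S_4 = -49 + 3*4 = -37
The first 5 terms are: [-49, -46, -43, -40, -37]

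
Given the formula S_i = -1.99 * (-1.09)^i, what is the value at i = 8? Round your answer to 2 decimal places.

S_8 = -1.99 * (-1.09)^8 ≈ -1.99 * 1.9926 ≈ -3.97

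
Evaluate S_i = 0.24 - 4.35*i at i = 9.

S_9 = 0.24 + -4.35*9 = 0.24 + -39.15 = -38.91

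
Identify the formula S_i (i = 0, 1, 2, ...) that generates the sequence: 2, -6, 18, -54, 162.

Check ratios: -6 / 2 = -3.0
Common ratio r = -3.
First term a = 2.
Formula: S_i = 2 * (-3)^i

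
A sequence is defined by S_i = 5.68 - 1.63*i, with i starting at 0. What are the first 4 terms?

This is an arithmetic sequence.
i=0: S_0 = 5.68 + -1.63*0 = 5.68
i=1: S_1 = 5.68 + -1.63*1 = 4.05
i=2: S_2 = 5.68 + -1.63*2 = 2.42
i=3: S_3 = 5.68 + -1.63*3 = 0.79
The first 4 terms are: [5.68, 4.05, 2.42, 0.79]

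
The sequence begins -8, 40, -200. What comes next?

Ratios: 40 / -8 = -5.0
This is a geometric sequence with common ratio r = -5.
Next term = -200 * -5 = 1000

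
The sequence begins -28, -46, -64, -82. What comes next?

Differences: -46 - -28 = -18
This is an arithmetic sequence with common difference d = -18.
Next term = -82 + -18 = -100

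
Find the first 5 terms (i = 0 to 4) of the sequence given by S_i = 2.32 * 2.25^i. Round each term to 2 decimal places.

This is a geometric sequence.
i=0: S_0 = 2.32 * 2.25^0 = 2.32
i=1: S_1 = 2.32 * 2.25^1 = 5.22
i=2: S_2 = 2.32 * 2.25^2 ≈ 11.75
i=3: S_3 = 2.32 * 2.25^3 ≈ 26.43
i=4: S_4 = 2.32 * 2.25^4 ≈ 59.46
The first 5 terms are: [2.32, 5.22, 11.75, 26.43, 59.46]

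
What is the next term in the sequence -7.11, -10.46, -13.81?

Differences: -10.46 - -7.11 = -3.35
This is an arithmetic sequence with common difference d = -3.35.
Next term = -13.81 + -3.35 = -17.16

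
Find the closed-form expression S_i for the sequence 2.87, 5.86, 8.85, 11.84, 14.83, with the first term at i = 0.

Check differences: 5.86 - 2.87 = 2.99
8.85 - 5.86 = 2.99
Common difference d = 2.99.
First term a = 2.87.
Formula: S_i = 2.87 + 2.99*i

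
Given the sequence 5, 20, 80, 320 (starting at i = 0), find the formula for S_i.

Check ratios: 20 / 5 = 4.0
Common ratio r = 4.
First term a = 5.
Formula: S_i = 5 * 4^i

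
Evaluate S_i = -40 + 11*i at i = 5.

S_5 = -40 + 11*5 = -40 + 55 = 15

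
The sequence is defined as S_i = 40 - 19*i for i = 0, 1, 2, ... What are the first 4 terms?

This is an arithmetic sequence.
i=0: S_0 = 40 + -19*0 = 40
i=1: S_1 = 40 + -19*1 = 21
i=2: S_2 = 40 + -19*2 = 2
i=3: S_3 = 40 + -19*3 = -17
The first 4 terms are: [40, 21, 2, -17]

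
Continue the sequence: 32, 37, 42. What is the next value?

Differences: 37 - 32 = 5
This is an arithmetic sequence with common difference d = 5.
Next term = 42 + 5 = 47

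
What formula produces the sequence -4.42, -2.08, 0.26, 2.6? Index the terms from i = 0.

Check differences: -2.08 - -4.42 = 2.34
0.26 - -2.08 = 2.34
Common difference d = 2.34.
First term a = -4.42.
Formula: S_i = -4.42 + 2.34*i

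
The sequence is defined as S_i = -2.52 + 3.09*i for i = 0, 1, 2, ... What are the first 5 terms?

This is an arithmetic sequence.
i=0: S_0 = -2.52 + 3.09*0 = -2.52
i=1: S_1 = -2.52 + 3.09*1 = 0.57
i=2: S_2 = -2.52 + 3.09*2 = 3.66
i=3: S_3 = -2.52 + 3.09*3 = 6.75
i=4: S_4 = -2.52 + 3.09*4 = 9.84
The first 5 terms are: [-2.52, 0.57, 3.66, 6.75, 9.84]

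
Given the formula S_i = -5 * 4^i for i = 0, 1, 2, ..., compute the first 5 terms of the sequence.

This is a geometric sequence.
i=0: S_0 = -5 * 4^0 = -5
i=1: S_1 = -5 * 4^1 = -20
i=2: S_2 = -5 * 4^2 = -80
i=3: S_3 = -5 * 4^3 = -320
i=4: S_4 = -5 * 4^4 = -1280
The first 5 terms are: [-5, -20, -80, -320, -1280]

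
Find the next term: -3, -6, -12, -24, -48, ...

Ratios: -6 / -3 = 2.0
This is a geometric sequence with common ratio r = 2.
Next term = -48 * 2 = -96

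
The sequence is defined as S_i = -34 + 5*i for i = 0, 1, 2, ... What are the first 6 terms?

This is an arithmetic sequence.
i=0: S_0 = -34 + 5*0 = -34
i=1: S_1 = -34 + 5*1 = -29
i=2: S_2 = -34 + 5*2 = -24
i=3: S_3 = -34 + 5*3 = -19
i=4: S_4 = -34 + 5*4 = -14
i=5: S_5 = -34 + 5*5 = -9
The first 6 terms are: [-34, -29, -24, -19, -14, -9]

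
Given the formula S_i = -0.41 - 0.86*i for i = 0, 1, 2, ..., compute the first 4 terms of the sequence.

This is an arithmetic sequence.
i=0: S_0 = -0.41 + -0.86*0 = -0.41
i=1: S_1 = -0.41 + -0.86*1 = -1.27
i=2: S_2 = -0.41 + -0.86*2 = -2.13
i=3: S_3 = -0.41 + -0.86*3 = -2.99
The first 4 terms are: [-0.41, -1.27, -2.13, -2.99]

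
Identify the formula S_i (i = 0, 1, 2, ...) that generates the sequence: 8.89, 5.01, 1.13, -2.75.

Check differences: 5.01 - 8.89 = -3.88
1.13 - 5.01 = -3.88
Common difference d = -3.88.
First term a = 8.89.
Formula: S_i = 8.89 - 3.88*i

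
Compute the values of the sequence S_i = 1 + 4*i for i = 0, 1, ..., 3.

This is an arithmetic sequence.
i=0: S_0 = 1 + 4*0 = 1
i=1: S_1 = 1 + 4*1 = 5
i=2: S_2 = 1 + 4*2 = 9
i=3: S_3 = 1 + 4*3 = 13
The first 4 terms are: [1, 5, 9, 13]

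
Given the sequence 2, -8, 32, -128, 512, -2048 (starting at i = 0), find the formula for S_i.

Check ratios: -8 / 2 = -4.0
Common ratio r = -4.
First term a = 2.
Formula: S_i = 2 * (-4)^i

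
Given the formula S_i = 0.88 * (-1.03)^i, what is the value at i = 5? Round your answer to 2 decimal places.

S_5 = 0.88 * (-1.03)^5 ≈ 0.88 * -1.1593 ≈ -1.02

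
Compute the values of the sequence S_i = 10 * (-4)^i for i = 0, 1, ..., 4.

This is a geometric sequence.
i=0: S_0 = 10 * (-4)^0 = 10
i=1: S_1 = 10 * (-4)^1 = -40
i=2: S_2 = 10 * (-4)^2 = 160
i=3: S_3 = 10 * (-4)^3 = -640
i=4: S_4 = 10 * (-4)^4 = 2560
The first 5 terms are: [10, -40, 160, -640, 2560]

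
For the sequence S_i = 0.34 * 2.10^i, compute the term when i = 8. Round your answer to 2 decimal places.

S_8 = 0.34 * 2.1^8 ≈ 0.34 * 378.2286 ≈ 128.6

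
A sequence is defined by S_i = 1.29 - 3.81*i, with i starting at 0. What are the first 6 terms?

This is an arithmetic sequence.
i=0: S_0 = 1.29 + -3.81*0 = 1.29
i=1: S_1 = 1.29 + -3.81*1 = -2.52
i=2: S_2 = 1.29 + -3.81*2 = -6.33
i=3: S_3 = 1.29 + -3.81*3 = -10.14
i=4: S_4 = 1.29 + -3.81*4 = -13.95
i=5: S_5 = 1.29 + -3.81*5 = -17.76
The first 6 terms are: [1.29, -2.52, -6.33, -10.14, -13.95, -17.76]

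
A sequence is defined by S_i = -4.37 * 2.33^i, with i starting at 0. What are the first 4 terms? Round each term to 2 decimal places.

This is a geometric sequence.
i=0: S_0 = -4.37 * 2.33^0 = -4.37
i=1: S_1 = -4.37 * 2.33^1 ≈ -10.18
i=2: S_2 = -4.37 * 2.33^2 ≈ -23.72
i=3: S_3 = -4.37 * 2.33^3 ≈ -55.28
The first 4 terms are: [-4.37, -10.18, -23.72, -55.28]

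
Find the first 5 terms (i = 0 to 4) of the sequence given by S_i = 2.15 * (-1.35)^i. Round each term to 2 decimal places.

This is a geometric sequence.
i=0: S_0 = 2.15 * (-1.35)^0 = 2.15
i=1: S_1 = 2.15 * (-1.35)^1 ≈ -2.9
i=2: S_2 = 2.15 * (-1.35)^2 ≈ 3.92
i=3: S_3 = 2.15 * (-1.35)^3 ≈ -5.29
i=4: S_4 = 2.15 * (-1.35)^4 ≈ 7.14
The first 5 terms are: [2.15, -2.9, 3.92, -5.29, 7.14]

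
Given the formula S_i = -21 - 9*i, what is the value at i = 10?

S_10 = -21 + -9*10 = -21 + -90 = -111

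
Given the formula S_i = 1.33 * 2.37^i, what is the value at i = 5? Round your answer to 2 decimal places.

S_5 = 1.33 * 2.37^5 ≈ 1.33 * 74.7725 ≈ 99.45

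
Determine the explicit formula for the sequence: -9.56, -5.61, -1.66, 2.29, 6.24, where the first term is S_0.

Check differences: -5.61 - -9.56 = 3.95
-1.66 - -5.61 = 3.95
Common difference d = 3.95.
First term a = -9.56.
Formula: S_i = -9.56 + 3.95*i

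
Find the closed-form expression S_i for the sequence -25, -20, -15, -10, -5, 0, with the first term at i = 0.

Check differences: -20 - -25 = 5
-15 - -20 = 5
Common difference d = 5.
First term a = -25.
Formula: S_i = -25 + 5*i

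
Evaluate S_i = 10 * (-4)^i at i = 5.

S_5 = 10 * (-4)^5 = 10 * -1024 = -10240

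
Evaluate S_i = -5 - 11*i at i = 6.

S_6 = -5 + -11*6 = -5 + -66 = -71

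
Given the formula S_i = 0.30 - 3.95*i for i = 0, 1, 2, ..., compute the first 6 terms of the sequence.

This is an arithmetic sequence.
i=0: S_0 = 0.3 + -3.95*0 = 0.3
i=1: S_1 = 0.3 + -3.95*1 = -3.65
i=2: S_2 = 0.3 + -3.95*2 = -7.6
i=3: S_3 = 0.3 + -3.95*3 = -11.55
i=4: S_4 = 0.3 + -3.95*4 = -15.5
i=5: S_5 = 0.3 + -3.95*5 = -19.45
The first 6 terms are: [0.3, -3.65, -7.6, -11.55, -15.5, -19.45]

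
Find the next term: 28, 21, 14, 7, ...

Differences: 21 - 28 = -7
This is an arithmetic sequence with common difference d = -7.
Next term = 7 + -7 = 0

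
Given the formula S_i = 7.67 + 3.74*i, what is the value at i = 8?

S_8 = 7.67 + 3.74*8 = 7.67 + 29.92 = 37.59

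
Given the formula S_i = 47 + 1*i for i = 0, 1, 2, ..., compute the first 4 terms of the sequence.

This is an arithmetic sequence.
i=0: S_0 = 47 + 1*0 = 47
i=1: S_1 = 47 + 1*1 = 48
i=2: S_2 = 47 + 1*2 = 49
i=3: S_3 = 47 + 1*3 = 50
The first 4 terms are: [47, 48, 49, 50]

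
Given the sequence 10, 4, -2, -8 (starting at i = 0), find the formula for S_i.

Check differences: 4 - 10 = -6
-2 - 4 = -6
Common difference d = -6.
First term a = 10.
Formula: S_i = 10 - 6*i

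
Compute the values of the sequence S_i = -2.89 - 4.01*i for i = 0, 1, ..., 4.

This is an arithmetic sequence.
i=0: S_0 = -2.89 + -4.01*0 = -2.89
i=1: S_1 = -2.89 + -4.01*1 = -6.9
i=2: S_2 = -2.89 + -4.01*2 = -10.91
i=3: S_3 = -2.89 + -4.01*3 = -14.92
i=4: S_4 = -2.89 + -4.01*4 = -18.93
The first 5 terms are: [-2.89, -6.9, -10.91, -14.92, -18.93]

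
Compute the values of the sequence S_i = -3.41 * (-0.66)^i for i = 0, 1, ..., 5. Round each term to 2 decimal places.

This is a geometric sequence.
i=0: S_0 = -3.41 * (-0.66)^0 = -3.41
i=1: S_1 = -3.41 * (-0.66)^1 ≈ 2.25
i=2: S_2 = -3.41 * (-0.66)^2 ≈ -1.49
i=3: S_3 = -3.41 * (-0.66)^3 ≈ 0.98
i=4: S_4 = -3.41 * (-0.66)^4 ≈ -0.65
i=5: S_5 = -3.41 * (-0.66)^5 ≈ 0.43
The first 6 terms are: [-3.41, 2.25, -1.49, 0.98, -0.65, 0.43]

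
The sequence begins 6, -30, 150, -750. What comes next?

Ratios: -30 / 6 = -5.0
This is a geometric sequence with common ratio r = -5.
Next term = -750 * -5 = 3750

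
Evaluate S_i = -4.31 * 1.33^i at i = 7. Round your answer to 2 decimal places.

S_7 = -4.31 * 1.33^7 ≈ -4.31 * 7.3614 ≈ -31.73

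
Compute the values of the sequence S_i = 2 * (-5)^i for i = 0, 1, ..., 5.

This is a geometric sequence.
i=0: S_0 = 2 * (-5)^0 = 2
i=1: S_1 = 2 * (-5)^1 = -10
i=2: S_2 = 2 * (-5)^2 = 50
i=3: S_3 = 2 * (-5)^3 = -250
i=4: S_4 = 2 * (-5)^4 = 1250
i=5: S_5 = 2 * (-5)^5 = -6250
The first 6 terms are: [2, -10, 50, -250, 1250, -6250]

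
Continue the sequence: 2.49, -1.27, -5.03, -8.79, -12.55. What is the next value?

Differences: -1.27 - 2.49 = -3.76
This is an arithmetic sequence with common difference d = -3.76.
Next term = -12.55 + -3.76 = -16.31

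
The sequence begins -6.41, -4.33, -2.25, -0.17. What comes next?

Differences: -4.33 - -6.41 = 2.08
This is an arithmetic sequence with common difference d = 2.08.
Next term = -0.17 + 2.08 = 1.91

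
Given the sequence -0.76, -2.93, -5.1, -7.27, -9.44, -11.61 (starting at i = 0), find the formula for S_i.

Check differences: -2.93 - -0.76 = -2.17
-5.1 - -2.93 = -2.17
Common difference d = -2.17.
First term a = -0.76.
Formula: S_i = -0.76 - 2.17*i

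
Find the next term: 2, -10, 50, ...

Ratios: -10 / 2 = -5.0
This is a geometric sequence with common ratio r = -5.
Next term = 50 * -5 = -250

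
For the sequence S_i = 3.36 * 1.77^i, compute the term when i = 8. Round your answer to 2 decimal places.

S_8 = 3.36 * 1.77^8 ≈ 3.36 * 96.3355 ≈ 323.69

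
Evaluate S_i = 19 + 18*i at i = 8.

S_8 = 19 + 18*8 = 19 + 144 = 163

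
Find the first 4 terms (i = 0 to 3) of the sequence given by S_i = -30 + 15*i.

This is an arithmetic sequence.
i=0: S_0 = -30 + 15*0 = -30
i=1: S_1 = -30 + 15*1 = -15
i=2: S_2 = -30 + 15*2 = 0
i=3: S_3 = -30 + 15*3 = 15
The first 4 terms are: [-30, -15, 0, 15]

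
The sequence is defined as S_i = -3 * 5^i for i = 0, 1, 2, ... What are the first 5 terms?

This is a geometric sequence.
i=0: S_0 = -3 * 5^0 = -3
i=1: S_1 = -3 * 5^1 = -15
i=2: S_2 = -3 * 5^2 = -75
i=3: S_3 = -3 * 5^3 = -375
i=4: S_4 = -3 * 5^4 = -1875
The first 5 terms are: [-3, -15, -75, -375, -1875]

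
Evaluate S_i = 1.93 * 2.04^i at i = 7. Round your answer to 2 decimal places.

S_7 = 1.93 * 2.04^7 ≈ 1.93 * 147.0318 ≈ 283.77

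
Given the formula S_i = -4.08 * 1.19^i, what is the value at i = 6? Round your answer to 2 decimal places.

S_6 = -4.08 * 1.19^6 ≈ -4.08 * 2.8398 ≈ -11.59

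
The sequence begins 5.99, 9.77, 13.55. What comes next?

Differences: 9.77 - 5.99 = 3.78
This is an arithmetic sequence with common difference d = 3.78.
Next term = 13.55 + 3.78 = 17.33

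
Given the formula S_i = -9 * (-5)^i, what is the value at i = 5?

S_5 = -9 * (-5)^5 = -9 * -3125 = 28125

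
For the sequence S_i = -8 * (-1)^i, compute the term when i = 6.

S_6 = -8 * (-1)^6 = -8 * 1 = -8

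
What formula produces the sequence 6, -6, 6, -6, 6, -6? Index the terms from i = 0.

Check ratios: -6 / 6 = -1.0
Common ratio r = -1.
First term a = 6.
Formula: S_i = 6 * (-1)^i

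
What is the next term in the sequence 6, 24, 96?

Ratios: 24 / 6 = 4.0
This is a geometric sequence with common ratio r = 4.
Next term = 96 * 4 = 384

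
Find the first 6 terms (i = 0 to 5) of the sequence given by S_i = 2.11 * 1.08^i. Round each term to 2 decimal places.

This is a geometric sequence.
i=0: S_0 = 2.11 * 1.08^0 = 2.11
i=1: S_1 = 2.11 * 1.08^1 ≈ 2.28
i=2: S_2 = 2.11 * 1.08^2 ≈ 2.46
i=3: S_3 = 2.11 * 1.08^3 ≈ 2.66
i=4: S_4 = 2.11 * 1.08^4 ≈ 2.87
i=5: S_5 = 2.11 * 1.08^5 ≈ 3.1
The first 6 terms are: [2.11, 2.28, 2.46, 2.66, 2.87, 3.1]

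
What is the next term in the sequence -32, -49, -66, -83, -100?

Differences: -49 - -32 = -17
This is an arithmetic sequence with common difference d = -17.
Next term = -100 + -17 = -117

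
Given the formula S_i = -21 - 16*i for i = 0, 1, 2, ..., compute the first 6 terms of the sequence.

This is an arithmetic sequence.
i=0: S_0 = -21 + -16*0 = -21
i=1: S_1 = -21 + -16*1 = -37
i=2: S_2 = -21 + -16*2 = -53
i=3: S_3 = -21 + -16*3 = -69
i=4: S_4 = -21 + -16*4 = -85
i=5: S_5 = -21 + -16*5 = -101
The first 6 terms are: [-21, -37, -53, -69, -85, -101]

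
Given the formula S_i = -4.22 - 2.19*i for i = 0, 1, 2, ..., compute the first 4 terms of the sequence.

This is an arithmetic sequence.
i=0: S_0 = -4.22 + -2.19*0 = -4.22
i=1: S_1 = -4.22 + -2.19*1 = -6.41
i=2: S_2 = -4.22 + -2.19*2 = -8.6
i=3: S_3 = -4.22 + -2.19*3 = -10.79
The first 4 terms are: [-4.22, -6.41, -8.6, -10.79]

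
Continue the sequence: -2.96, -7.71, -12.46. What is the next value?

Differences: -7.71 - -2.96 = -4.75
This is an arithmetic sequence with common difference d = -4.75.
Next term = -12.46 + -4.75 = -17.21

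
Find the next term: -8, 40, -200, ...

Ratios: 40 / -8 = -5.0
This is a geometric sequence with common ratio r = -5.
Next term = -200 * -5 = 1000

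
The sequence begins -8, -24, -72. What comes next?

Ratios: -24 / -8 = 3.0
This is a geometric sequence with common ratio r = 3.
Next term = -72 * 3 = -216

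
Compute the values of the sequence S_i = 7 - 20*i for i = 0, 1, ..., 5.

This is an arithmetic sequence.
i=0: S_0 = 7 + -20*0 = 7
i=1: S_1 = 7 + -20*1 = -13
i=2: S_2 = 7 + -20*2 = -33
i=3: S_3 = 7 + -20*3 = -53
i=4: S_4 = 7 + -20*4 = -73
i=5: S_5 = 7 + -20*5 = -93
The first 6 terms are: [7, -13, -33, -53, -73, -93]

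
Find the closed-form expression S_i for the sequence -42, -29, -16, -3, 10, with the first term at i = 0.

Check differences: -29 - -42 = 13
-16 - -29 = 13
Common difference d = 13.
First term a = -42.
Formula: S_i = -42 + 13*i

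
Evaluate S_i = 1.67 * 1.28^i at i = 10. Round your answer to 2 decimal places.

S_10 = 1.67 * 1.28^10 ≈ 1.67 * 11.8059 ≈ 19.72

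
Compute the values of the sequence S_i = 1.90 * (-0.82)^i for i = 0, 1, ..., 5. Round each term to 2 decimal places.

This is a geometric sequence.
i=0: S_0 = 1.9 * (-0.82)^0 = 1.9
i=1: S_1 = 1.9 * (-0.82)^1 ≈ -1.56
i=2: S_2 = 1.9 * (-0.82)^2 ≈ 1.28
i=3: S_3 = 1.9 * (-0.82)^3 ≈ -1.05
i=4: S_4 = 1.9 * (-0.82)^4 ≈ 0.86
i=5: S_5 = 1.9 * (-0.82)^5 ≈ -0.7
The first 6 terms are: [1.9, -1.56, 1.28, -1.05, 0.86, -0.7]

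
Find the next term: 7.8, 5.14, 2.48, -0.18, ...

Differences: 5.14 - 7.8 = -2.66
This is an arithmetic sequence with common difference d = -2.66.
Next term = -0.18 + -2.66 = -2.84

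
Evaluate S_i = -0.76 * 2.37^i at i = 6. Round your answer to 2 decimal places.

S_6 = -0.76 * 2.37^6 ≈ -0.76 * 177.2108 ≈ -134.68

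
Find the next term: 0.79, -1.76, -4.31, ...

Differences: -1.76 - 0.79 = -2.55
This is an arithmetic sequence with common difference d = -2.55.
Next term = -4.31 + -2.55 = -6.86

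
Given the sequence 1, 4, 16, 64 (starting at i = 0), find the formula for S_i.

Check ratios: 4 / 1 = 4.0
Common ratio r = 4.
First term a = 1.
Formula: S_i = 1 * 4^i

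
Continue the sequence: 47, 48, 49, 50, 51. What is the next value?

Differences: 48 - 47 = 1
This is an arithmetic sequence with common difference d = 1.
Next term = 51 + 1 = 52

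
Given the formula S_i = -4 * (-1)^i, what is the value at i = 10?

S_10 = -4 * (-1)^10 = -4 * 1 = -4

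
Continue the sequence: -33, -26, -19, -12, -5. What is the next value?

Differences: -26 - -33 = 7
This is an arithmetic sequence with common difference d = 7.
Next term = -5 + 7 = 2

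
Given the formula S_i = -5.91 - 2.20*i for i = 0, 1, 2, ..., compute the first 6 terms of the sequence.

This is an arithmetic sequence.
i=0: S_0 = -5.91 + -2.2*0 = -5.91
i=1: S_1 = -5.91 + -2.2*1 = -8.11
i=2: S_2 = -5.91 + -2.2*2 = -10.31
i=3: S_3 = -5.91 + -2.2*3 = -12.51
i=4: S_4 = -5.91 + -2.2*4 = -14.71
i=5: S_5 = -5.91 + -2.2*5 = -16.91
The first 6 terms are: [-5.91, -8.11, -10.31, -12.51, -14.71, -16.91]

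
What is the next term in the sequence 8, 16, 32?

Ratios: 16 / 8 = 2.0
This is a geometric sequence with common ratio r = 2.
Next term = 32 * 2 = 64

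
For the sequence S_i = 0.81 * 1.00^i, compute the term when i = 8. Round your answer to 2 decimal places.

S_8 = 0.81 * 1.0^8 = 0.81 * 1 = 0.81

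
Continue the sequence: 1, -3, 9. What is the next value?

Ratios: -3 / 1 = -3.0
This is a geometric sequence with common ratio r = -3.
Next term = 9 * -3 = -27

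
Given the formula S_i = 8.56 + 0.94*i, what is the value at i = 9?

S_9 = 8.56 + 0.94*9 = 8.56 + 8.46 = 17.02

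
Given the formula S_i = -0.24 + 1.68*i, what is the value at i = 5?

S_5 = -0.24 + 1.68*5 = -0.24 + 8.4 = 8.16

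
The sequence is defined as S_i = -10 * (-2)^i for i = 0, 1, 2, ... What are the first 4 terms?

This is a geometric sequence.
i=0: S_0 = -10 * (-2)^0 = -10
i=1: S_1 = -10 * (-2)^1 = 20
i=2: S_2 = -10 * (-2)^2 = -40
i=3: S_3 = -10 * (-2)^3 = 80
The first 4 terms are: [-10, 20, -40, 80]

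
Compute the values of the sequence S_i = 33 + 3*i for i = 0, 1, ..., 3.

This is an arithmetic sequence.
i=0: S_0 = 33 + 3*0 = 33
i=1: S_1 = 33 + 3*1 = 36
i=2: S_2 = 33 + 3*2 = 39
i=3: S_3 = 33 + 3*3 = 42
The first 4 terms are: [33, 36, 39, 42]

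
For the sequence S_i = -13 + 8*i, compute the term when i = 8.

S_8 = -13 + 8*8 = -13 + 64 = 51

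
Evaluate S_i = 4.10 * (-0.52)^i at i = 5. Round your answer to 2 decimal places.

S_5 = 4.1 * (-0.52)^5 ≈ 4.1 * -0.038 ≈ -0.16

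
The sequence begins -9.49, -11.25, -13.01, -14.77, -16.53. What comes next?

Differences: -11.25 - -9.49 = -1.76
This is an arithmetic sequence with common difference d = -1.76.
Next term = -16.53 + -1.76 = -18.29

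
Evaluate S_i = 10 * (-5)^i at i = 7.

S_7 = 10 * (-5)^7 = 10 * -78125 = -781250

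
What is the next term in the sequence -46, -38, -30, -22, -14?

Differences: -38 - -46 = 8
This is an arithmetic sequence with common difference d = 8.
Next term = -14 + 8 = -6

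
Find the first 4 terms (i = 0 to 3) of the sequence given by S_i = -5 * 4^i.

This is a geometric sequence.
i=0: S_0 = -5 * 4^0 = -5
i=1: S_1 = -5 * 4^1 = -20
i=2: S_2 = -5 * 4^2 = -80
i=3: S_3 = -5 * 4^3 = -320
The first 4 terms are: [-5, -20, -80, -320]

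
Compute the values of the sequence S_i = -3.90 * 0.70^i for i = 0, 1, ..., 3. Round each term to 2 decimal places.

This is a geometric sequence.
i=0: S_0 = -3.9 * 0.7^0 = -3.9
i=1: S_1 = -3.9 * 0.7^1 = -2.73
i=2: S_2 = -3.9 * 0.7^2 ≈ -1.91
i=3: S_3 = -3.9 * 0.7^3 ≈ -1.34
The first 4 terms are: [-3.9, -2.73, -1.91, -1.34]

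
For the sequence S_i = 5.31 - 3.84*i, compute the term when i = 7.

S_7 = 5.31 + -3.84*7 = 5.31 + -26.88 = -21.57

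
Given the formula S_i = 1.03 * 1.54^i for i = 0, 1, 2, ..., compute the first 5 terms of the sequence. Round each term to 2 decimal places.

This is a geometric sequence.
i=0: S_0 = 1.03 * 1.54^0 = 1.03
i=1: S_1 = 1.03 * 1.54^1 ≈ 1.59
i=2: S_2 = 1.03 * 1.54^2 ≈ 2.44
i=3: S_3 = 1.03 * 1.54^3 ≈ 3.76
i=4: S_4 = 1.03 * 1.54^4 ≈ 5.79
The first 5 terms are: [1.03, 1.59, 2.44, 3.76, 5.79]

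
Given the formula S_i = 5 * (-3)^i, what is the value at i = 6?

S_6 = 5 * (-3)^6 = 5 * 729 = 3645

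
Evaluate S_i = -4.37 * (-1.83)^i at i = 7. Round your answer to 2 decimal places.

S_7 = -4.37 * (-1.83)^7 ≈ -4.37 * -68.7318 ≈ 300.36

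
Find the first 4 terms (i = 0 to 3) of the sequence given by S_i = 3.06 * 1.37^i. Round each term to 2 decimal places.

This is a geometric sequence.
i=0: S_0 = 3.06 * 1.37^0 = 3.06
i=1: S_1 = 3.06 * 1.37^1 ≈ 4.19
i=2: S_2 = 3.06 * 1.37^2 ≈ 5.74
i=3: S_3 = 3.06 * 1.37^3 ≈ 7.87
The first 4 terms are: [3.06, 4.19, 5.74, 7.87]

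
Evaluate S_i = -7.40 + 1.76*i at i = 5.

S_5 = -7.4 + 1.76*5 = -7.4 + 8.8 = 1.4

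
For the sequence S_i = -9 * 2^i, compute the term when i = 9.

S_9 = -9 * 2^9 = -9 * 512 = -4608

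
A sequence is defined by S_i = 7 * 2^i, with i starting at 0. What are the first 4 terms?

This is a geometric sequence.
i=0: S_0 = 7 * 2^0 = 7
i=1: S_1 = 7 * 2^1 = 14
i=2: S_2 = 7 * 2^2 = 28
i=3: S_3 = 7 * 2^3 = 56
The first 4 terms are: [7, 14, 28, 56]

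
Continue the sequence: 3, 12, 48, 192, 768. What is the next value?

Ratios: 12 / 3 = 4.0
This is a geometric sequence with common ratio r = 4.
Next term = 768 * 4 = 3072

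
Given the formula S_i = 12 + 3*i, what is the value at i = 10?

S_10 = 12 + 3*10 = 12 + 30 = 42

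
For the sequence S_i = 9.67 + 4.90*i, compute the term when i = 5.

S_5 = 9.67 + 4.9*5 = 9.67 + 24.5 = 34.17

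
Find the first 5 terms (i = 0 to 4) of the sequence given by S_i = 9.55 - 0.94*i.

This is an arithmetic sequence.
i=0: S_0 = 9.55 + -0.94*0 = 9.55
i=1: S_1 = 9.55 + -0.94*1 = 8.61
i=2: S_2 = 9.55 + -0.94*2 = 7.67
i=3: S_3 = 9.55 + -0.94*3 = 6.73
i=4: S_4 = 9.55 + -0.94*4 = 5.79
The first 5 terms are: [9.55, 8.61, 7.67, 6.73, 5.79]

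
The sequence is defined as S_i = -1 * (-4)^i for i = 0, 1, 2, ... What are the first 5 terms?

This is a geometric sequence.
i=0: S_0 = -1 * (-4)^0 = -1
i=1: S_1 = -1 * (-4)^1 = 4
i=2: S_2 = -1 * (-4)^2 = -16
i=3: S_3 = -1 * (-4)^3 = 64
i=4: S_4 = -1 * (-4)^4 = -256
The first 5 terms are: [-1, 4, -16, 64, -256]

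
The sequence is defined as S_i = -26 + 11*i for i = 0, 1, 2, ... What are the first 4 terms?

This is an arithmetic sequence.
i=0: S_0 = -26 + 11*0 = -26
i=1: S_1 = -26 + 11*1 = -15
i=2: S_2 = -26 + 11*2 = -4
i=3: S_3 = -26 + 11*3 = 7
The first 4 terms are: [-26, -15, -4, 7]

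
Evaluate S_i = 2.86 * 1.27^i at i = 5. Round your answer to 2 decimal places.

S_5 = 2.86 * 1.27^5 ≈ 2.86 * 3.3038 ≈ 9.45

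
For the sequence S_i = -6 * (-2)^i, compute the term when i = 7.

S_7 = -6 * (-2)^7 = -6 * -128 = 768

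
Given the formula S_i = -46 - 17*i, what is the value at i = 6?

S_6 = -46 + -17*6 = -46 + -102 = -148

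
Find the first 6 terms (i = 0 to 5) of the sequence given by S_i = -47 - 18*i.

This is an arithmetic sequence.
i=0: S_0 = -47 + -18*0 = -47
i=1: S_1 = -47 + -18*1 = -65
i=2: S_2 = -47 + -18*2 = -83
i=3: S_3 = -47 + -18*3 = -101
i=4: S_4 = -47 + -18*4 = -119
i=5: S_5 = -47 + -18*5 = -137
The first 6 terms are: [-47, -65, -83, -101, -119, -137]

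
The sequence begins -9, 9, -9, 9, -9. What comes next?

Ratios: 9 / -9 = -1.0
This is a geometric sequence with common ratio r = -1.
Next term = -9 * -1 = 9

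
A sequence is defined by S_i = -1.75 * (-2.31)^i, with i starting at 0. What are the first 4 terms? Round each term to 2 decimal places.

This is a geometric sequence.
i=0: S_0 = -1.75 * (-2.31)^0 = -1.75
i=1: S_1 = -1.75 * (-2.31)^1 ≈ 4.04
i=2: S_2 = -1.75 * (-2.31)^2 ≈ -9.34
i=3: S_3 = -1.75 * (-2.31)^3 ≈ 21.57
The first 4 terms are: [-1.75, 4.04, -9.34, 21.57]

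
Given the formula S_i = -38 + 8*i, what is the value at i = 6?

S_6 = -38 + 8*6 = -38 + 48 = 10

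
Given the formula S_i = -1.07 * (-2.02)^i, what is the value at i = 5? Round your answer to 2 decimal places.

S_5 = -1.07 * (-2.02)^5 ≈ -1.07 * -33.6323 ≈ 35.99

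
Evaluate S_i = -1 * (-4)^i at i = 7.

S_7 = -1 * (-4)^7 = -1 * -16384 = 16384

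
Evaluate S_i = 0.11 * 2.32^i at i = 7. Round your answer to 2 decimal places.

S_7 = 0.11 * 2.32^7 ≈ 0.11 * 361.7561 ≈ 39.79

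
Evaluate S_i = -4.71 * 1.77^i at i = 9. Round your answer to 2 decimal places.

S_9 = -4.71 * 1.77^9 ≈ -4.71 * 170.5137 ≈ -803.12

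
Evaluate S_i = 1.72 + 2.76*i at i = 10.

S_10 = 1.72 + 2.76*10 = 1.72 + 27.6 = 29.32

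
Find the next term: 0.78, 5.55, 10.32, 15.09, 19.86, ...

Differences: 5.55 - 0.78 = 4.77
This is an arithmetic sequence with common difference d = 4.77.
Next term = 19.86 + 4.77 = 24.63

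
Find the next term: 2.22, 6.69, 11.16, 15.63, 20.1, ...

Differences: 6.69 - 2.22 = 4.47
This is an arithmetic sequence with common difference d = 4.47.
Next term = 20.1 + 4.47 = 24.57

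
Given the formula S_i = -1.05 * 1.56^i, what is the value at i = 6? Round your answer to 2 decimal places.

S_6 = -1.05 * 1.56^6 ≈ -1.05 * 14.4128 ≈ -15.13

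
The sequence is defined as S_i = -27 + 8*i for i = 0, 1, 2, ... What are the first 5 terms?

This is an arithmetic sequence.
i=0: S_0 = -27 + 8*0 = -27
i=1: S_1 = -27 + 8*1 = -19
i=2: S_2 = -27 + 8*2 = -11
i=3: S_3 = -27 + 8*3 = -3
i=4: S_4 = -27 + 8*4 = 5
The first 5 terms are: [-27, -19, -11, -3, 5]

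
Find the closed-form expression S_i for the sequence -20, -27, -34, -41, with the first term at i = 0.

Check differences: -27 - -20 = -7
-34 - -27 = -7
Common difference d = -7.
First term a = -20.
Formula: S_i = -20 - 7*i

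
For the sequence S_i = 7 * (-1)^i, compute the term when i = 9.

S_9 = 7 * (-1)^9 = 7 * -1 = -7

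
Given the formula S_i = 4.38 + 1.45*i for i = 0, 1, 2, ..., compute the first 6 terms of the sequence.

This is an arithmetic sequence.
i=0: S_0 = 4.38 + 1.45*0 = 4.38
i=1: S_1 = 4.38 + 1.45*1 = 5.83
i=2: S_2 = 4.38 + 1.45*2 = 7.28
i=3: S_3 = 4.38 + 1.45*3 = 8.73
i=4: S_4 = 4.38 + 1.45*4 = 10.18
i=5: S_5 = 4.38 + 1.45*5 = 11.63
The first 6 terms are: [4.38, 5.83, 7.28, 8.73, 10.18, 11.63]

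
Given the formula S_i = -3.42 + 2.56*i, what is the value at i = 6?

S_6 = -3.42 + 2.56*6 = -3.42 + 15.36 = 11.94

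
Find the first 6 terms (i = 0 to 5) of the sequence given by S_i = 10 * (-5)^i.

This is a geometric sequence.
i=0: S_0 = 10 * (-5)^0 = 10
i=1: S_1 = 10 * (-5)^1 = -50
i=2: S_2 = 10 * (-5)^2 = 250
i=3: S_3 = 10 * (-5)^3 = -1250
i=4: S_4 = 10 * (-5)^4 = 6250
i=5: S_5 = 10 * (-5)^5 = -31250
The first 6 terms are: [10, -50, 250, -1250, 6250, -31250]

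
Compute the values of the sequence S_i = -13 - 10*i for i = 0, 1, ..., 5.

This is an arithmetic sequence.
i=0: S_0 = -13 + -10*0 = -13
i=1: S_1 = -13 + -10*1 = -23
i=2: S_2 = -13 + -10*2 = -33
i=3: S_3 = -13 + -10*3 = -43
i=4: S_4 = -13 + -10*4 = -53
i=5: S_5 = -13 + -10*5 = -63
The first 6 terms are: [-13, -23, -33, -43, -53, -63]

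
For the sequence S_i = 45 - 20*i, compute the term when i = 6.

S_6 = 45 + -20*6 = 45 + -120 = -75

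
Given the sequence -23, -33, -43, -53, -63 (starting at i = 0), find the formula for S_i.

Check differences: -33 - -23 = -10
-43 - -33 = -10
Common difference d = -10.
First term a = -23.
Formula: S_i = -23 - 10*i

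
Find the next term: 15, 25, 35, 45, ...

Differences: 25 - 15 = 10
This is an arithmetic sequence with common difference d = 10.
Next term = 45 + 10 = 55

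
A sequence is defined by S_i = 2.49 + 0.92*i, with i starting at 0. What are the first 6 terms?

This is an arithmetic sequence.
i=0: S_0 = 2.49 + 0.92*0 = 2.49
i=1: S_1 = 2.49 + 0.92*1 = 3.41
i=2: S_2 = 2.49 + 0.92*2 = 4.33
i=3: S_3 = 2.49 + 0.92*3 = 5.25
i=4: S_4 = 2.49 + 0.92*4 = 6.17
i=5: S_5 = 2.49 + 0.92*5 = 7.09
The first 6 terms are: [2.49, 3.41, 4.33, 5.25, 6.17, 7.09]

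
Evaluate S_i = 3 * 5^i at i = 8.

S_8 = 3 * 5^8 = 3 * 390625 = 1171875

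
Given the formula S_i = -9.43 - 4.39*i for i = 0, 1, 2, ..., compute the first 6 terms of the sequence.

This is an arithmetic sequence.
i=0: S_0 = -9.43 + -4.39*0 = -9.43
i=1: S_1 = -9.43 + -4.39*1 = -13.82
i=2: S_2 = -9.43 + -4.39*2 = -18.21
i=3: S_3 = -9.43 + -4.39*3 = -22.6
i=4: S_4 = -9.43 + -4.39*4 = -26.99
i=5: S_5 = -9.43 + -4.39*5 = -31.38
The first 6 terms are: [-9.43, -13.82, -18.21, -22.6, -26.99, -31.38]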